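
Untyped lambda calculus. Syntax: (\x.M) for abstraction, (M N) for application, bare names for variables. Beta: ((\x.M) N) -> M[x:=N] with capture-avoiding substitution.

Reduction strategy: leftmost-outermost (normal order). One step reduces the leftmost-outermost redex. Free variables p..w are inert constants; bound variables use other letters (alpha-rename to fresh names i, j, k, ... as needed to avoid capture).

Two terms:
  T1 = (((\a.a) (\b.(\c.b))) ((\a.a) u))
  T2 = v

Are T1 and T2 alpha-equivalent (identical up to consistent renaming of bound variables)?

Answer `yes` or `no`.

Term 1: (((\a.a) (\b.(\c.b))) ((\a.a) u))
Term 2: v
Alpha-equivalence: compare structure up to binder renaming.
Result: False

Answer: no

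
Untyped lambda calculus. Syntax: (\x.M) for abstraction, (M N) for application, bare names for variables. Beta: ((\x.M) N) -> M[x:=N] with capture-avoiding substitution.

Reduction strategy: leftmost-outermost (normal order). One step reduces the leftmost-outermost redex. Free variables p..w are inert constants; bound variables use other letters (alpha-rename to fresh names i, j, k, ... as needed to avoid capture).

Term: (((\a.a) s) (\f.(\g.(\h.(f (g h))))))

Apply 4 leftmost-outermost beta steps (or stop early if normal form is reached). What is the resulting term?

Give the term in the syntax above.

Step 0: (((\a.a) s) (\f.(\g.(\h.(f (g h))))))
Step 1: (s (\f.(\g.(\h.(f (g h))))))
Step 2: (normal form reached)

Answer: (s (\f.(\g.(\h.(f (g h))))))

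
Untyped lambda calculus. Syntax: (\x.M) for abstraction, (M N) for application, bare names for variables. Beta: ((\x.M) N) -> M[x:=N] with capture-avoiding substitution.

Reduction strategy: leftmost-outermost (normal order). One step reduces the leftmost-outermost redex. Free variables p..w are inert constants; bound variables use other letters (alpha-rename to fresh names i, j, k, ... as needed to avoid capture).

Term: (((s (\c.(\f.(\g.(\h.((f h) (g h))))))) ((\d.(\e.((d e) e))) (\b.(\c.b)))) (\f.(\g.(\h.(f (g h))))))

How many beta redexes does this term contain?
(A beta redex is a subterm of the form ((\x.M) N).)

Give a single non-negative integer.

Term: (((s (\c.(\f.(\g.(\h.((f h) (g h))))))) ((\d.(\e.((d e) e))) (\b.(\c.b)))) (\f.(\g.(\h.(f (g h))))))
  Redex: ((\d.(\e.((d e) e))) (\b.(\c.b)))
Total redexes: 1

Answer: 1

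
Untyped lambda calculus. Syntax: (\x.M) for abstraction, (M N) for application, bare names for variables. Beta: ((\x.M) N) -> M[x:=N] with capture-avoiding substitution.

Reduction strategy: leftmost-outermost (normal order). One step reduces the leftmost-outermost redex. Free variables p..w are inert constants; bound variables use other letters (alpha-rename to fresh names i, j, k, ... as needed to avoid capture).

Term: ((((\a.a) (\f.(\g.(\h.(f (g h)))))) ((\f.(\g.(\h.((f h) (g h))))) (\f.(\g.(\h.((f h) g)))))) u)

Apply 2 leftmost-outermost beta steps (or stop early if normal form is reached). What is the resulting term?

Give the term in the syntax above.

Answer: ((\g.(\h.(((\f.(\g.(\h.((f h) (g h))))) (\f.(\g.(\h.((f h) g))))) (g h)))) u)

Derivation:
Step 0: ((((\a.a) (\f.(\g.(\h.(f (g h)))))) ((\f.(\g.(\h.((f h) (g h))))) (\f.(\g.(\h.((f h) g)))))) u)
Step 1: (((\f.(\g.(\h.(f (g h))))) ((\f.(\g.(\h.((f h) (g h))))) (\f.(\g.(\h.((f h) g)))))) u)
Step 2: ((\g.(\h.(((\f.(\g.(\h.((f h) (g h))))) (\f.(\g.(\h.((f h) g))))) (g h)))) u)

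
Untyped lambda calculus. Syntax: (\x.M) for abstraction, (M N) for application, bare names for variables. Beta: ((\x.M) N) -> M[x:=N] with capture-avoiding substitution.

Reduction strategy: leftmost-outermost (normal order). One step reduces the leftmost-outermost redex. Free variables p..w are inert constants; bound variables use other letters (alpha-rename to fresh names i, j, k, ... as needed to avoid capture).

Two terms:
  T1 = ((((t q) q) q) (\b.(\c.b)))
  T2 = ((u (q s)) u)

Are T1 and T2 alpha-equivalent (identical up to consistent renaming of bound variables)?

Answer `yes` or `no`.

Term 1: ((((t q) q) q) (\b.(\c.b)))
Term 2: ((u (q s)) u)
Alpha-equivalence: compare structure up to binder renaming.
Result: False

Answer: no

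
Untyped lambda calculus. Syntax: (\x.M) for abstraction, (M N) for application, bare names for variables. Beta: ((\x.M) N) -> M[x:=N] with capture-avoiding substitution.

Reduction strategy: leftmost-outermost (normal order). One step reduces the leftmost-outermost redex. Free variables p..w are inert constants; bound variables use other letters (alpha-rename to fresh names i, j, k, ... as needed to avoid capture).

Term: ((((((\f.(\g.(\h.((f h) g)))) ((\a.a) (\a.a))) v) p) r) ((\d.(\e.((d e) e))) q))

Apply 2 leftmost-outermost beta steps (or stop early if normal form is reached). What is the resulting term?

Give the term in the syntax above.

Step 0: ((((((\f.(\g.(\h.((f h) g)))) ((\a.a) (\a.a))) v) p) r) ((\d.(\e.((d e) e))) q))
Step 1: (((((\g.(\h.((((\a.a) (\a.a)) h) g))) v) p) r) ((\d.(\e.((d e) e))) q))
Step 2: ((((\h.((((\a.a) (\a.a)) h) v)) p) r) ((\d.(\e.((d e) e))) q))

Answer: ((((\h.((((\a.a) (\a.a)) h) v)) p) r) ((\d.(\e.((d e) e))) q))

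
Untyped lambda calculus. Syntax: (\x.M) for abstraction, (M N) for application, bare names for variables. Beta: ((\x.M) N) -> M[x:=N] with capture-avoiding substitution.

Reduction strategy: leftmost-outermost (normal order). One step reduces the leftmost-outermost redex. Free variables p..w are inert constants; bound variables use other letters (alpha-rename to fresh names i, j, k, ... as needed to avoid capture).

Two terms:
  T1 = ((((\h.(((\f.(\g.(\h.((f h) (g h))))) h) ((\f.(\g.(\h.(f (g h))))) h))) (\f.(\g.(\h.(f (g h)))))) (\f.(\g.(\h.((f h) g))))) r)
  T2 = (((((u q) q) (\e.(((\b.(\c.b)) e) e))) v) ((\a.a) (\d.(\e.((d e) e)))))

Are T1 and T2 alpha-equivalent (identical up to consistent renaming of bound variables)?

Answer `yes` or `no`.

Term 1: ((((\h.(((\f.(\g.(\h.((f h) (g h))))) h) ((\f.(\g.(\h.(f (g h))))) h))) (\f.(\g.(\h.(f (g h)))))) (\f.(\g.(\h.((f h) g))))) r)
Term 2: (((((u q) q) (\e.(((\b.(\c.b)) e) e))) v) ((\a.a) (\d.(\e.((d e) e)))))
Alpha-equivalence: compare structure up to binder renaming.
Result: False

Answer: no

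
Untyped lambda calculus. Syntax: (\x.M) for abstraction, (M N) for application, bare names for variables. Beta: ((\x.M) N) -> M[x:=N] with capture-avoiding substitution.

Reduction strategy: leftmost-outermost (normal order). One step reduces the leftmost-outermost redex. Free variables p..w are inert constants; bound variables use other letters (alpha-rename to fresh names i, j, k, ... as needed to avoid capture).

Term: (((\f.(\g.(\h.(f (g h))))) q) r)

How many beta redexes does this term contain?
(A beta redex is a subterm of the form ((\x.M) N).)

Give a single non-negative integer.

Term: (((\f.(\g.(\h.(f (g h))))) q) r)
  Redex: ((\f.(\g.(\h.(f (g h))))) q)
Total redexes: 1

Answer: 1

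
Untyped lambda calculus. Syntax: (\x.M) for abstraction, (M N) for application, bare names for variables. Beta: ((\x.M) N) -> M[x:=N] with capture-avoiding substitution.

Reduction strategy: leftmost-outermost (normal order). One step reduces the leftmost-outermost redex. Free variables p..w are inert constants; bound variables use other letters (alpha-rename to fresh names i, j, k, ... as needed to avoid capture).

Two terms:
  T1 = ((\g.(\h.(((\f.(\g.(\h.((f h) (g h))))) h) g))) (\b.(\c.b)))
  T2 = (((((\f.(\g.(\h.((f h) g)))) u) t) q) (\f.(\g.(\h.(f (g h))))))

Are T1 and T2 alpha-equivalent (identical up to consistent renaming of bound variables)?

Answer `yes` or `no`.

Answer: no

Derivation:
Term 1: ((\g.(\h.(((\f.(\g.(\h.((f h) (g h))))) h) g))) (\b.(\c.b)))
Term 2: (((((\f.(\g.(\h.((f h) g)))) u) t) q) (\f.(\g.(\h.(f (g h))))))
Alpha-equivalence: compare structure up to binder renaming.
Result: False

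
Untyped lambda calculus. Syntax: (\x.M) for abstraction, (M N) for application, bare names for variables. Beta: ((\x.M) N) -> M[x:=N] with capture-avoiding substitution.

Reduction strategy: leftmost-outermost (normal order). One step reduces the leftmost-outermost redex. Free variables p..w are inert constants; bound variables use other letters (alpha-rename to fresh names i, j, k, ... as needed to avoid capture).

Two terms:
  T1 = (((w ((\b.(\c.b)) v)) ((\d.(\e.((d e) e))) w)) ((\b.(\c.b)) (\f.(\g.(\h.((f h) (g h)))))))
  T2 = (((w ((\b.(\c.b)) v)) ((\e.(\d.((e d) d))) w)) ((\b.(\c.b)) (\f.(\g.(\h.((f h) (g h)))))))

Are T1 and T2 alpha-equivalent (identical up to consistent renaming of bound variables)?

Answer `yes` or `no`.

Answer: yes

Derivation:
Term 1: (((w ((\b.(\c.b)) v)) ((\d.(\e.((d e) e))) w)) ((\b.(\c.b)) (\f.(\g.(\h.((f h) (g h)))))))
Term 2: (((w ((\b.(\c.b)) v)) ((\e.(\d.((e d) d))) w)) ((\b.(\c.b)) (\f.(\g.(\h.((f h) (g h)))))))
Alpha-equivalence: compare structure up to binder renaming.
Result: True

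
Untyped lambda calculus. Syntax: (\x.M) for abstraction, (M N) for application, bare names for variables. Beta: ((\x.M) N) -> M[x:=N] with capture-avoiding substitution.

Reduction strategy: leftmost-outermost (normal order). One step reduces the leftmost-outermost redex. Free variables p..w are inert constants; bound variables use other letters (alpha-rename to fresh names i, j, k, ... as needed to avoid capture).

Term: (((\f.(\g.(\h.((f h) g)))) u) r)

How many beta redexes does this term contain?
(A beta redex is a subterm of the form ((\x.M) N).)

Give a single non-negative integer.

Answer: 1

Derivation:
Term: (((\f.(\g.(\h.((f h) g)))) u) r)
  Redex: ((\f.(\g.(\h.((f h) g)))) u)
Total redexes: 1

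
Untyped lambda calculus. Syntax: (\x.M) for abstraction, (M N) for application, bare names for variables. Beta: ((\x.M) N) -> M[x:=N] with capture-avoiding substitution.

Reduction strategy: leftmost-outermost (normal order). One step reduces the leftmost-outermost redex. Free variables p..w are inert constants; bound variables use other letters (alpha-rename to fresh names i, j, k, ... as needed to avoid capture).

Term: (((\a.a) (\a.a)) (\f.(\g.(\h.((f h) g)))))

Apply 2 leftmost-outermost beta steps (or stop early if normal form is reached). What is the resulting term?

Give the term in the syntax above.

Answer: (\f.(\g.(\h.((f h) g))))

Derivation:
Step 0: (((\a.a) (\a.a)) (\f.(\g.(\h.((f h) g)))))
Step 1: ((\a.a) (\f.(\g.(\h.((f h) g)))))
Step 2: (\f.(\g.(\h.((f h) g))))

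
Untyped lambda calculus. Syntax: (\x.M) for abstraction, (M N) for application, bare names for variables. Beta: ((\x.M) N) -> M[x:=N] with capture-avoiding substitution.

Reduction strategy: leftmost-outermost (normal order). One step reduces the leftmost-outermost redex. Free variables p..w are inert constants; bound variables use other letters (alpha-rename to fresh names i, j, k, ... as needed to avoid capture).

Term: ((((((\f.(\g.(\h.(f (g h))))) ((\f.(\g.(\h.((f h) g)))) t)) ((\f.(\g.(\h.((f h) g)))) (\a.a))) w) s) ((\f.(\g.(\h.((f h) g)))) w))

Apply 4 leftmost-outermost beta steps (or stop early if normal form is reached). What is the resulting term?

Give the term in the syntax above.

Answer: ((((\g.(\h.((t h) g))) (((\f.(\g.(\h.((f h) g)))) (\a.a)) w)) s) ((\f.(\g.(\h.((f h) g)))) w))

Derivation:
Step 0: ((((((\f.(\g.(\h.(f (g h))))) ((\f.(\g.(\h.((f h) g)))) t)) ((\f.(\g.(\h.((f h) g)))) (\a.a))) w) s) ((\f.(\g.(\h.((f h) g)))) w))
Step 1: (((((\g.(\h.(((\f.(\g.(\h.((f h) g)))) t) (g h)))) ((\f.(\g.(\h.((f h) g)))) (\a.a))) w) s) ((\f.(\g.(\h.((f h) g)))) w))
Step 2: ((((\h.(((\f.(\g.(\h.((f h) g)))) t) (((\f.(\g.(\h.((f h) g)))) (\a.a)) h))) w) s) ((\f.(\g.(\h.((f h) g)))) w))
Step 3: (((((\f.(\g.(\h.((f h) g)))) t) (((\f.(\g.(\h.((f h) g)))) (\a.a)) w)) s) ((\f.(\g.(\h.((f h) g)))) w))
Step 4: ((((\g.(\h.((t h) g))) (((\f.(\g.(\h.((f h) g)))) (\a.a)) w)) s) ((\f.(\g.(\h.((f h) g)))) w))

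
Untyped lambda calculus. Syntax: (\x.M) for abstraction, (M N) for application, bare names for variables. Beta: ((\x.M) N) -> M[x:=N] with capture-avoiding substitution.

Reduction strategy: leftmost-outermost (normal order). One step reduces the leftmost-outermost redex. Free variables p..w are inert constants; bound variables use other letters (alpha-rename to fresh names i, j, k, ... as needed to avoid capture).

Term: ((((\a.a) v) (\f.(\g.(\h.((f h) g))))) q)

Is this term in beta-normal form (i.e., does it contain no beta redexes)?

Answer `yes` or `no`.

Term: ((((\a.a) v) (\f.(\g.(\h.((f h) g))))) q)
Found 1 beta redex(es).

Answer: no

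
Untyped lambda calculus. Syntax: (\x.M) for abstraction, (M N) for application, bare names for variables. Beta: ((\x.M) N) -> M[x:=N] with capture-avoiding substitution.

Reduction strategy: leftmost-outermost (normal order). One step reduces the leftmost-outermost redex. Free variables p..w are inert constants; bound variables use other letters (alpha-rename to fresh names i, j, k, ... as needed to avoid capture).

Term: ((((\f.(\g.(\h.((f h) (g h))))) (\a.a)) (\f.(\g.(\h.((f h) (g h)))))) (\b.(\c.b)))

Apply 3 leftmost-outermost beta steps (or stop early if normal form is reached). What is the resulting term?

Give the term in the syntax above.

Answer: (((\a.a) (\b.(\c.b))) ((\f.(\g.(\h.((f h) (g h))))) (\b.(\c.b))))

Derivation:
Step 0: ((((\f.(\g.(\h.((f h) (g h))))) (\a.a)) (\f.(\g.(\h.((f h) (g h)))))) (\b.(\c.b)))
Step 1: (((\g.(\h.(((\a.a) h) (g h)))) (\f.(\g.(\h.((f h) (g h)))))) (\b.(\c.b)))
Step 2: ((\h.(((\a.a) h) ((\f.(\g.(\h.((f h) (g h))))) h))) (\b.(\c.b)))
Step 3: (((\a.a) (\b.(\c.b))) ((\f.(\g.(\h.((f h) (g h))))) (\b.(\c.b))))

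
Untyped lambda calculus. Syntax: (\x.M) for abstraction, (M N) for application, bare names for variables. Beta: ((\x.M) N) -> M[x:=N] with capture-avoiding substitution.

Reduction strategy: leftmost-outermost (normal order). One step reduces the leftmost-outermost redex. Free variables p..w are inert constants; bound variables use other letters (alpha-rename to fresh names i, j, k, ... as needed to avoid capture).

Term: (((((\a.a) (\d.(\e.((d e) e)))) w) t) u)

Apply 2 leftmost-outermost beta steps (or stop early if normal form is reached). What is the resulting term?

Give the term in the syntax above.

Step 0: (((((\a.a) (\d.(\e.((d e) e)))) w) t) u)
Step 1: ((((\d.(\e.((d e) e))) w) t) u)
Step 2: (((\e.((w e) e)) t) u)

Answer: (((\e.((w e) e)) t) u)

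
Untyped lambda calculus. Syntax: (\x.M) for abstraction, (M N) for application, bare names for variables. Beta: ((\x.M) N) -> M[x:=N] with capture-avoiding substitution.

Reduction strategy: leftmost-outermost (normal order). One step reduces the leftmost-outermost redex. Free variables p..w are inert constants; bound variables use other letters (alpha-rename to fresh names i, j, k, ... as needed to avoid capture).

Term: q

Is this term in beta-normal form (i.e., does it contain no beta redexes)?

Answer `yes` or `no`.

Term: q
No beta redexes found.

Answer: yes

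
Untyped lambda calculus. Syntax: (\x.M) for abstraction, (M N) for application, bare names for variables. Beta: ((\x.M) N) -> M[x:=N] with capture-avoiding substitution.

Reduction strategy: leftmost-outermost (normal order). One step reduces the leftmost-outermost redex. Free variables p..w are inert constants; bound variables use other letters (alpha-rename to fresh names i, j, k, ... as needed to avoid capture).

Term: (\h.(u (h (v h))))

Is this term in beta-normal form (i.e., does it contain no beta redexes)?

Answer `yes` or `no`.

Answer: yes

Derivation:
Term: (\h.(u (h (v h))))
No beta redexes found.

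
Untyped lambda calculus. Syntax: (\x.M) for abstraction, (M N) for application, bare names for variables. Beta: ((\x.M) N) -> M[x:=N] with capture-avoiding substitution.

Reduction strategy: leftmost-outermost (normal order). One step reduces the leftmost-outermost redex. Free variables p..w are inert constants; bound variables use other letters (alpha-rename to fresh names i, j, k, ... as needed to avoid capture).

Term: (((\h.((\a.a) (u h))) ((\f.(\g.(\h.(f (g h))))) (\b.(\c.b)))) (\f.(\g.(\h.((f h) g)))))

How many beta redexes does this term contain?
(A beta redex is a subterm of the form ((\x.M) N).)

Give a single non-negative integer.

Term: (((\h.((\a.a) (u h))) ((\f.(\g.(\h.(f (g h))))) (\b.(\c.b)))) (\f.(\g.(\h.((f h) g)))))
  Redex: ((\h.((\a.a) (u h))) ((\f.(\g.(\h.(f (g h))))) (\b.(\c.b))))
  Redex: ((\a.a) (u h))
  Redex: ((\f.(\g.(\h.(f (g h))))) (\b.(\c.b)))
Total redexes: 3

Answer: 3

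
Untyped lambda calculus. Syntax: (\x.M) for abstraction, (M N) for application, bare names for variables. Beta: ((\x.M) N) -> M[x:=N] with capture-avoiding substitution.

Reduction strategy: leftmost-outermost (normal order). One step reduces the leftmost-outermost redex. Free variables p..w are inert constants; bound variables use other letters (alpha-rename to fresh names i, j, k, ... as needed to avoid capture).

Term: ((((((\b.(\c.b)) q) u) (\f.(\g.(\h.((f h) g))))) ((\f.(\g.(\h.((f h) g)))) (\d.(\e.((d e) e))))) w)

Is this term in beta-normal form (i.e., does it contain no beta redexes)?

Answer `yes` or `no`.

Answer: no

Derivation:
Term: ((((((\b.(\c.b)) q) u) (\f.(\g.(\h.((f h) g))))) ((\f.(\g.(\h.((f h) g)))) (\d.(\e.((d e) e))))) w)
Found 2 beta redex(es).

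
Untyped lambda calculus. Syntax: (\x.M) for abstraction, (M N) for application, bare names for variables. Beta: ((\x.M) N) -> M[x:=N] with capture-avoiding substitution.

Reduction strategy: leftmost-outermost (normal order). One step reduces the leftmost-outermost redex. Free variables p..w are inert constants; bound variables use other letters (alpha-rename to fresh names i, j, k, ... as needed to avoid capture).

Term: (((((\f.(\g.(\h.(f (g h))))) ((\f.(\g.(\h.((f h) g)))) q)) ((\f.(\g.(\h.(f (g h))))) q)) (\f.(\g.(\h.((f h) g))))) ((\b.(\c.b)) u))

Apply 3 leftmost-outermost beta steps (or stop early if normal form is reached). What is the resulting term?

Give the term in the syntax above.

Step 0: (((((\f.(\g.(\h.(f (g h))))) ((\f.(\g.(\h.((f h) g)))) q)) ((\f.(\g.(\h.(f (g h))))) q)) (\f.(\g.(\h.((f h) g))))) ((\b.(\c.b)) u))
Step 1: ((((\g.(\h.(((\f.(\g.(\h.((f h) g)))) q) (g h)))) ((\f.(\g.(\h.(f (g h))))) q)) (\f.(\g.(\h.((f h) g))))) ((\b.(\c.b)) u))
Step 2: (((\h.(((\f.(\g.(\h.((f h) g)))) q) (((\f.(\g.(\h.(f (g h))))) q) h))) (\f.(\g.(\h.((f h) g))))) ((\b.(\c.b)) u))
Step 3: ((((\f.(\g.(\h.((f h) g)))) q) (((\f.(\g.(\h.(f (g h))))) q) (\f.(\g.(\h.((f h) g)))))) ((\b.(\c.b)) u))

Answer: ((((\f.(\g.(\h.((f h) g)))) q) (((\f.(\g.(\h.(f (g h))))) q) (\f.(\g.(\h.((f h) g)))))) ((\b.(\c.b)) u))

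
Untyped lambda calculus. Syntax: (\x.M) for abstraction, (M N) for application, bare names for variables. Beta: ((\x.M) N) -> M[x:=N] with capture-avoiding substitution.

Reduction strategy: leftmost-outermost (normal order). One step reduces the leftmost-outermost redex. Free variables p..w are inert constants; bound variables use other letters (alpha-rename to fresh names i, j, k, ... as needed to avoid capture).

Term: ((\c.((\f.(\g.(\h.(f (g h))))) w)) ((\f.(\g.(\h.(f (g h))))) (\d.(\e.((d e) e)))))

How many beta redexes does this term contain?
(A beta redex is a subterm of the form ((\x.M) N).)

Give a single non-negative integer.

Answer: 3

Derivation:
Term: ((\c.((\f.(\g.(\h.(f (g h))))) w)) ((\f.(\g.(\h.(f (g h))))) (\d.(\e.((d e) e)))))
  Redex: ((\c.((\f.(\g.(\h.(f (g h))))) w)) ((\f.(\g.(\h.(f (g h))))) (\d.(\e.((d e) e)))))
  Redex: ((\f.(\g.(\h.(f (g h))))) w)
  Redex: ((\f.(\g.(\h.(f (g h))))) (\d.(\e.((d e) e))))
Total redexes: 3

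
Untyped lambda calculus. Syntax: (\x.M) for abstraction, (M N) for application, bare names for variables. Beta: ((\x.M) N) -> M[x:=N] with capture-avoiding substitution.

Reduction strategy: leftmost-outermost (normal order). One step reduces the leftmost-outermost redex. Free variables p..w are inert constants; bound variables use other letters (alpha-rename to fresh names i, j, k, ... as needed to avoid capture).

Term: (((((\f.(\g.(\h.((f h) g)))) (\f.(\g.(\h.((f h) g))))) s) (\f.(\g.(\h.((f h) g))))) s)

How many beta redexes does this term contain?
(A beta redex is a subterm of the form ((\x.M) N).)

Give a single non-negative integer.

Term: (((((\f.(\g.(\h.((f h) g)))) (\f.(\g.(\h.((f h) g))))) s) (\f.(\g.(\h.((f h) g))))) s)
  Redex: ((\f.(\g.(\h.((f h) g)))) (\f.(\g.(\h.((f h) g)))))
Total redexes: 1

Answer: 1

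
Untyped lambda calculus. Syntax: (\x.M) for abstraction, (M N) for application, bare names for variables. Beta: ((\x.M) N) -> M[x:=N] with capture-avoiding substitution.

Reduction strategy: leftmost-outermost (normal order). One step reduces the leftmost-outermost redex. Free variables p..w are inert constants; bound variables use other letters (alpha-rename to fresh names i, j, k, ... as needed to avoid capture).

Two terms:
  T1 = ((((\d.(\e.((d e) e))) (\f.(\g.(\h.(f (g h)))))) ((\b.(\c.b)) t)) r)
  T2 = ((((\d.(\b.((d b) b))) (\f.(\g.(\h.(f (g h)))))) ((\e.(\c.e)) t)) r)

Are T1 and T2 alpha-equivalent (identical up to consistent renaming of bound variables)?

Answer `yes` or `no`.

Term 1: ((((\d.(\e.((d e) e))) (\f.(\g.(\h.(f (g h)))))) ((\b.(\c.b)) t)) r)
Term 2: ((((\d.(\b.((d b) b))) (\f.(\g.(\h.(f (g h)))))) ((\e.(\c.e)) t)) r)
Alpha-equivalence: compare structure up to binder renaming.
Result: True

Answer: yes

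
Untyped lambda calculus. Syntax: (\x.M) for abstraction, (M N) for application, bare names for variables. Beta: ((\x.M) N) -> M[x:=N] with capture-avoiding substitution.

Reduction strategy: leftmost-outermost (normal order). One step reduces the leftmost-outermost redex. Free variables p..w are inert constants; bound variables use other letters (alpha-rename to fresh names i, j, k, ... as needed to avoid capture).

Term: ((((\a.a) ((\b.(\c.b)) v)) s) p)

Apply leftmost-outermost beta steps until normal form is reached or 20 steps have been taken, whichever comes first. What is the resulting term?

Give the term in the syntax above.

Answer: (v p)

Derivation:
Step 0: ((((\a.a) ((\b.(\c.b)) v)) s) p)
Step 1: ((((\b.(\c.b)) v) s) p)
Step 2: (((\c.v) s) p)
Step 3: (v p)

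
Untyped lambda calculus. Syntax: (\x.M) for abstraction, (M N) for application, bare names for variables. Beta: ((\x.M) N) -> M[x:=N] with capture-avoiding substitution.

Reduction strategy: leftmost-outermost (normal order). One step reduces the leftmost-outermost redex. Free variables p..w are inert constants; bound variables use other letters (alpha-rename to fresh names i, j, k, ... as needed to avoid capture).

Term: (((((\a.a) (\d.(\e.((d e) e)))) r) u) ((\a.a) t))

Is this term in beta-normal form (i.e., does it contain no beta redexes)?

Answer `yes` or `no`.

Term: (((((\a.a) (\d.(\e.((d e) e)))) r) u) ((\a.a) t))
Found 2 beta redex(es).

Answer: no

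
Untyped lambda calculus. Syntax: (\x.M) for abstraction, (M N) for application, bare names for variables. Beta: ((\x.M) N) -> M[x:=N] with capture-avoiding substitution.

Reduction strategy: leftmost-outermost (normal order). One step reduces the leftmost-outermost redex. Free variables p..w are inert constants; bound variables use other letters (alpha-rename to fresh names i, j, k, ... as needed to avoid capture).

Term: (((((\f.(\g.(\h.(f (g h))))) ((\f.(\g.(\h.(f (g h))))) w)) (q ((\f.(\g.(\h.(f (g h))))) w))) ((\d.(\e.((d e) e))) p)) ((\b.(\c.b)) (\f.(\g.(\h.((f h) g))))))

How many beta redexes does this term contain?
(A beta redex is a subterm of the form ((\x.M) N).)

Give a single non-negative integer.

Term: (((((\f.(\g.(\h.(f (g h))))) ((\f.(\g.(\h.(f (g h))))) w)) (q ((\f.(\g.(\h.(f (g h))))) w))) ((\d.(\e.((d e) e))) p)) ((\b.(\c.b)) (\f.(\g.(\h.((f h) g))))))
  Redex: ((\f.(\g.(\h.(f (g h))))) ((\f.(\g.(\h.(f (g h))))) w))
  Redex: ((\f.(\g.(\h.(f (g h))))) w)
  Redex: ((\f.(\g.(\h.(f (g h))))) w)
  Redex: ((\d.(\e.((d e) e))) p)
  Redex: ((\b.(\c.b)) (\f.(\g.(\h.((f h) g)))))
Total redexes: 5

Answer: 5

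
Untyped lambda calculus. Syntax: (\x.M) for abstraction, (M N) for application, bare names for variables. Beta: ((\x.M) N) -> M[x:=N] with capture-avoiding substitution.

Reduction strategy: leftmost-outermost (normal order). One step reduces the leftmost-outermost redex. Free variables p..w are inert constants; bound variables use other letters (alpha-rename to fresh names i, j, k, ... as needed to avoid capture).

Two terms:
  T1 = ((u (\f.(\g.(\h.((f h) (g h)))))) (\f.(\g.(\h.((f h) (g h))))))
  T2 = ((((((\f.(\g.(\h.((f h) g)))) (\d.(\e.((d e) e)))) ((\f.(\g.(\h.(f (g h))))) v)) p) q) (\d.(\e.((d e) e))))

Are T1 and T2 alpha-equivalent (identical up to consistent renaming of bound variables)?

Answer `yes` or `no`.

Answer: no

Derivation:
Term 1: ((u (\f.(\g.(\h.((f h) (g h)))))) (\f.(\g.(\h.((f h) (g h))))))
Term 2: ((((((\f.(\g.(\h.((f h) g)))) (\d.(\e.((d e) e)))) ((\f.(\g.(\h.(f (g h))))) v)) p) q) (\d.(\e.((d e) e))))
Alpha-equivalence: compare structure up to binder renaming.
Result: False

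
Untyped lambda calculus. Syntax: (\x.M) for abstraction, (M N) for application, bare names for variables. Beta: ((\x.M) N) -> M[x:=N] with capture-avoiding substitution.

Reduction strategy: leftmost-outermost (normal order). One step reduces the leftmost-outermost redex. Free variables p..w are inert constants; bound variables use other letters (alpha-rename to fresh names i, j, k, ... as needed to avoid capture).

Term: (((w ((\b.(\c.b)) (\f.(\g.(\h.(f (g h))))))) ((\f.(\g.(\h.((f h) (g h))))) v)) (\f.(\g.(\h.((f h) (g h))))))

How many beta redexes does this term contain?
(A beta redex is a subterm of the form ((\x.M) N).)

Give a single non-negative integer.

Term: (((w ((\b.(\c.b)) (\f.(\g.(\h.(f (g h))))))) ((\f.(\g.(\h.((f h) (g h))))) v)) (\f.(\g.(\h.((f h) (g h))))))
  Redex: ((\b.(\c.b)) (\f.(\g.(\h.(f (g h))))))
  Redex: ((\f.(\g.(\h.((f h) (g h))))) v)
Total redexes: 2

Answer: 2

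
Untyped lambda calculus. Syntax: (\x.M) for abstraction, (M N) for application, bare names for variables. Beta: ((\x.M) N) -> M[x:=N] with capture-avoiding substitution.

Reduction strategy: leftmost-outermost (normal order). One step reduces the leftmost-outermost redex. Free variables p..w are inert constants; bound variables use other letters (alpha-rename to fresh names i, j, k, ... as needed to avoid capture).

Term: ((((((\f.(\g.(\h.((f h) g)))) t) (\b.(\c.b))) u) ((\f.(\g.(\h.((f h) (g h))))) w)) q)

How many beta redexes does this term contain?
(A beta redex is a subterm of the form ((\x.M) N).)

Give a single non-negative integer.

Term: ((((((\f.(\g.(\h.((f h) g)))) t) (\b.(\c.b))) u) ((\f.(\g.(\h.((f h) (g h))))) w)) q)
  Redex: ((\f.(\g.(\h.((f h) g)))) t)
  Redex: ((\f.(\g.(\h.((f h) (g h))))) w)
Total redexes: 2

Answer: 2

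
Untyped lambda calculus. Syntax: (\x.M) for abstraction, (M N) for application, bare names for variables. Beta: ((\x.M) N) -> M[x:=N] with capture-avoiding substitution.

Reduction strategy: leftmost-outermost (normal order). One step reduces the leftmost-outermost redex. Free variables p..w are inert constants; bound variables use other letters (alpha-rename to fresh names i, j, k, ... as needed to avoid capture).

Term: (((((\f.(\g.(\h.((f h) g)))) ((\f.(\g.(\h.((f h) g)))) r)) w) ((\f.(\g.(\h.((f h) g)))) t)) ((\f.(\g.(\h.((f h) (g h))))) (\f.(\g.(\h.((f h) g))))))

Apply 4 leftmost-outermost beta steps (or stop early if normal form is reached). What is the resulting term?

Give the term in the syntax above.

Step 0: (((((\f.(\g.(\h.((f h) g)))) ((\f.(\g.(\h.((f h) g)))) r)) w) ((\f.(\g.(\h.((f h) g)))) t)) ((\f.(\g.(\h.((f h) (g h))))) (\f.(\g.(\h.((f h) g))))))
Step 1: ((((\g.(\h.((((\f.(\g.(\h.((f h) g)))) r) h) g))) w) ((\f.(\g.(\h.((f h) g)))) t)) ((\f.(\g.(\h.((f h) (g h))))) (\f.(\g.(\h.((f h) g))))))
Step 2: (((\h.((((\f.(\g.(\h.((f h) g)))) r) h) w)) ((\f.(\g.(\h.((f h) g)))) t)) ((\f.(\g.(\h.((f h) (g h))))) (\f.(\g.(\h.((f h) g))))))
Step 3: (((((\f.(\g.(\h.((f h) g)))) r) ((\f.(\g.(\h.((f h) g)))) t)) w) ((\f.(\g.(\h.((f h) (g h))))) (\f.(\g.(\h.((f h) g))))))
Step 4: ((((\g.(\h.((r h) g))) ((\f.(\g.(\h.((f h) g)))) t)) w) ((\f.(\g.(\h.((f h) (g h))))) (\f.(\g.(\h.((f h) g))))))

Answer: ((((\g.(\h.((r h) g))) ((\f.(\g.(\h.((f h) g)))) t)) w) ((\f.(\g.(\h.((f h) (g h))))) (\f.(\g.(\h.((f h) g))))))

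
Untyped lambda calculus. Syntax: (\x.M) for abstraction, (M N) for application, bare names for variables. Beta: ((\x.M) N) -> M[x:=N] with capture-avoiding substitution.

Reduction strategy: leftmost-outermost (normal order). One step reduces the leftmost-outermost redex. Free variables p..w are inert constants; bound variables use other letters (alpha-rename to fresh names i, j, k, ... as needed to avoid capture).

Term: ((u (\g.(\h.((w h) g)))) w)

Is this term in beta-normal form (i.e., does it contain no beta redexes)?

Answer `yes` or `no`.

Answer: yes

Derivation:
Term: ((u (\g.(\h.((w h) g)))) w)
No beta redexes found.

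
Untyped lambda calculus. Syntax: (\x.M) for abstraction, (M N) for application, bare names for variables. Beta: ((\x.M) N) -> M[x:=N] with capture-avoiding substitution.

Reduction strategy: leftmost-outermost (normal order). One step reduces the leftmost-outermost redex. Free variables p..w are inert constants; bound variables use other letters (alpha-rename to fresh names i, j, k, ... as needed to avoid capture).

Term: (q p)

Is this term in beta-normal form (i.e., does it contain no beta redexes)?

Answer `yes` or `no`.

Term: (q p)
No beta redexes found.

Answer: yes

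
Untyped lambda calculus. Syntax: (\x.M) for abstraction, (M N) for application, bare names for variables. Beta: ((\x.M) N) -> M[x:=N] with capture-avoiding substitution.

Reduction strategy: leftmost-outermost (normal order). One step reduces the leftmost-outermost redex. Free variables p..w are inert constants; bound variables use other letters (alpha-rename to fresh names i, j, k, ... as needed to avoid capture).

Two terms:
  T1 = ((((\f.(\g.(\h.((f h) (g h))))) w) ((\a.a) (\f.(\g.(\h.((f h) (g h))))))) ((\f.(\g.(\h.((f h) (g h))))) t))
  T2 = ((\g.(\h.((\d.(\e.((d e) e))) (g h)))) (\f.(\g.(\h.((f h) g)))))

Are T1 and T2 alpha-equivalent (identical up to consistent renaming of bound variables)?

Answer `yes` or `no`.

Term 1: ((((\f.(\g.(\h.((f h) (g h))))) w) ((\a.a) (\f.(\g.(\h.((f h) (g h))))))) ((\f.(\g.(\h.((f h) (g h))))) t))
Term 2: ((\g.(\h.((\d.(\e.((d e) e))) (g h)))) (\f.(\g.(\h.((f h) g)))))
Alpha-equivalence: compare structure up to binder renaming.
Result: False

Answer: no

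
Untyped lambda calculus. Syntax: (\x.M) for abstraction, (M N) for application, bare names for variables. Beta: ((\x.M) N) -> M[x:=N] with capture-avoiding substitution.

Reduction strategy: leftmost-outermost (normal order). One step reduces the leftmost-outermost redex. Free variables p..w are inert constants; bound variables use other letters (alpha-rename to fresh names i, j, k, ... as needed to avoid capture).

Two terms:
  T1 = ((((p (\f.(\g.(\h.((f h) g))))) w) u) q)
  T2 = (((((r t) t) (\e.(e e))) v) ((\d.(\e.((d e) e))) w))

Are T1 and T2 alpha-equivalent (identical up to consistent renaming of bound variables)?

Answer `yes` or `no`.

Term 1: ((((p (\f.(\g.(\h.((f h) g))))) w) u) q)
Term 2: (((((r t) t) (\e.(e e))) v) ((\d.(\e.((d e) e))) w))
Alpha-equivalence: compare structure up to binder renaming.
Result: False

Answer: no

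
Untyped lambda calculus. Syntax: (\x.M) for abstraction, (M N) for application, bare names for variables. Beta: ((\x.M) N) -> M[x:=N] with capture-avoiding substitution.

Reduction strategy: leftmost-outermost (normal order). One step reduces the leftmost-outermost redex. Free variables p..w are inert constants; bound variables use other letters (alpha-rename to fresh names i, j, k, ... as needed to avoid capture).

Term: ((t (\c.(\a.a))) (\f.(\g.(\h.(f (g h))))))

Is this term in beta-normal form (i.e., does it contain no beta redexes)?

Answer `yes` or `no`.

Answer: yes

Derivation:
Term: ((t (\c.(\a.a))) (\f.(\g.(\h.(f (g h))))))
No beta redexes found.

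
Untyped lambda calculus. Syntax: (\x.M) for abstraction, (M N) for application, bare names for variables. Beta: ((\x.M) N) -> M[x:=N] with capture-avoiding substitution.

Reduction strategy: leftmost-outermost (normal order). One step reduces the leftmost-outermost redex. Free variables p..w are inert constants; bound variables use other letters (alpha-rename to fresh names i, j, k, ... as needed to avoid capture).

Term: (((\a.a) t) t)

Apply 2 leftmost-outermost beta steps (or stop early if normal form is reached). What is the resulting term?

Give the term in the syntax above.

Step 0: (((\a.a) t) t)
Step 1: (t t)
Step 2: (normal form reached)

Answer: (t t)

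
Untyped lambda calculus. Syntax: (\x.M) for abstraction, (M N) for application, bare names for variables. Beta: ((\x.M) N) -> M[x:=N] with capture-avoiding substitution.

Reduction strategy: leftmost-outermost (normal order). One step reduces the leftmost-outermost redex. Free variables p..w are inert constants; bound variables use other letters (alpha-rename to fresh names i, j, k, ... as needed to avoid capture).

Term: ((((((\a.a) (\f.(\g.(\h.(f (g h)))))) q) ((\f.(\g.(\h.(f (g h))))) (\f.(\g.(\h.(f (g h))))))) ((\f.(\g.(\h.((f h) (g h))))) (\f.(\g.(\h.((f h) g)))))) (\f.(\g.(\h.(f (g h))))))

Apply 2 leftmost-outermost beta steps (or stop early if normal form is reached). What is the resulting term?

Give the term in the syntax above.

Answer: ((((\g.(\h.(q (g h)))) ((\f.(\g.(\h.(f (g h))))) (\f.(\g.(\h.(f (g h))))))) ((\f.(\g.(\h.((f h) (g h))))) (\f.(\g.(\h.((f h) g)))))) (\f.(\g.(\h.(f (g h))))))

Derivation:
Step 0: ((((((\a.a) (\f.(\g.(\h.(f (g h)))))) q) ((\f.(\g.(\h.(f (g h))))) (\f.(\g.(\h.(f (g h))))))) ((\f.(\g.(\h.((f h) (g h))))) (\f.(\g.(\h.((f h) g)))))) (\f.(\g.(\h.(f (g h))))))
Step 1: (((((\f.(\g.(\h.(f (g h))))) q) ((\f.(\g.(\h.(f (g h))))) (\f.(\g.(\h.(f (g h))))))) ((\f.(\g.(\h.((f h) (g h))))) (\f.(\g.(\h.((f h) g)))))) (\f.(\g.(\h.(f (g h))))))
Step 2: ((((\g.(\h.(q (g h)))) ((\f.(\g.(\h.(f (g h))))) (\f.(\g.(\h.(f (g h))))))) ((\f.(\g.(\h.((f h) (g h))))) (\f.(\g.(\h.((f h) g)))))) (\f.(\g.(\h.(f (g h))))))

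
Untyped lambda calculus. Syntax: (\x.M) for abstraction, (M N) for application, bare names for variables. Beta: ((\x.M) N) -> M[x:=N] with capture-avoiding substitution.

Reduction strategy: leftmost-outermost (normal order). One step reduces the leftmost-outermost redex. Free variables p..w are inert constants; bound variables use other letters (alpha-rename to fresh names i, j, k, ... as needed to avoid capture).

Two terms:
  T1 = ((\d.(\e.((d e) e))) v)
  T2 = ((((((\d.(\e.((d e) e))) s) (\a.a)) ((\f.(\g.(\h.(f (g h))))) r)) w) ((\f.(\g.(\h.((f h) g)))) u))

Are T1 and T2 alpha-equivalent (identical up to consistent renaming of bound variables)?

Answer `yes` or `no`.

Answer: no

Derivation:
Term 1: ((\d.(\e.((d e) e))) v)
Term 2: ((((((\d.(\e.((d e) e))) s) (\a.a)) ((\f.(\g.(\h.(f (g h))))) r)) w) ((\f.(\g.(\h.((f h) g)))) u))
Alpha-equivalence: compare structure up to binder renaming.
Result: False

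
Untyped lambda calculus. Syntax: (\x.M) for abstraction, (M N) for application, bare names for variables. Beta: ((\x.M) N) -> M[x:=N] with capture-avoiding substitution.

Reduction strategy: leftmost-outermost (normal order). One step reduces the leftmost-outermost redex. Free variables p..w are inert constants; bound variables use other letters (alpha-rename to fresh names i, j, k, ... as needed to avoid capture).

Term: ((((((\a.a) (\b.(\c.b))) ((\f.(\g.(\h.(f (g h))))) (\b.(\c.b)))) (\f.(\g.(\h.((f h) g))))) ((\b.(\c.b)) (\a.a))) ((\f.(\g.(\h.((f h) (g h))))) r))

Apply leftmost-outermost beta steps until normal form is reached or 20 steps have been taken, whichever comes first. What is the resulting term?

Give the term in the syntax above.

Answer: (\c.(\a.a))

Derivation:
Step 0: ((((((\a.a) (\b.(\c.b))) ((\f.(\g.(\h.(f (g h))))) (\b.(\c.b)))) (\f.(\g.(\h.((f h) g))))) ((\b.(\c.b)) (\a.a))) ((\f.(\g.(\h.((f h) (g h))))) r))
Step 1: (((((\b.(\c.b)) ((\f.(\g.(\h.(f (g h))))) (\b.(\c.b)))) (\f.(\g.(\h.((f h) g))))) ((\b.(\c.b)) (\a.a))) ((\f.(\g.(\h.((f h) (g h))))) r))
Step 2: ((((\c.((\f.(\g.(\h.(f (g h))))) (\b.(\c.b)))) (\f.(\g.(\h.((f h) g))))) ((\b.(\c.b)) (\a.a))) ((\f.(\g.(\h.((f h) (g h))))) r))
Step 3: ((((\f.(\g.(\h.(f (g h))))) (\b.(\c.b))) ((\b.(\c.b)) (\a.a))) ((\f.(\g.(\h.((f h) (g h))))) r))
Step 4: (((\g.(\h.((\b.(\c.b)) (g h)))) ((\b.(\c.b)) (\a.a))) ((\f.(\g.(\h.((f h) (g h))))) r))
Step 5: ((\h.((\b.(\c.b)) (((\b.(\c.b)) (\a.a)) h))) ((\f.(\g.(\h.((f h) (g h))))) r))
Step 6: ((\b.(\c.b)) (((\b.(\c.b)) (\a.a)) ((\f.(\g.(\h.((f h) (g h))))) r)))
Step 7: (\c.(((\b.(\c.b)) (\a.a)) ((\f.(\g.(\h.((f h) (g h))))) r)))
Step 8: (\c.((\c.(\a.a)) ((\f.(\g.(\h.((f h) (g h))))) r)))
Step 9: (\c.(\a.a))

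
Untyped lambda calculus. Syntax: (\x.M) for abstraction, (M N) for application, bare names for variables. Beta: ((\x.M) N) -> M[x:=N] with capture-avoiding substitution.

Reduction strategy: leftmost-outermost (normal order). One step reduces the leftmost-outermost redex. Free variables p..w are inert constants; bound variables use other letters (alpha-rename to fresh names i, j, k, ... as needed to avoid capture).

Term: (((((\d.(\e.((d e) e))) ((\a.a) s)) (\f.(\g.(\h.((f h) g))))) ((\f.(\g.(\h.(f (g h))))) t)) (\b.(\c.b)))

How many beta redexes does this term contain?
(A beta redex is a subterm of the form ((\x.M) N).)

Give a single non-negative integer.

Term: (((((\d.(\e.((d e) e))) ((\a.a) s)) (\f.(\g.(\h.((f h) g))))) ((\f.(\g.(\h.(f (g h))))) t)) (\b.(\c.b)))
  Redex: ((\d.(\e.((d e) e))) ((\a.a) s))
  Redex: ((\a.a) s)
  Redex: ((\f.(\g.(\h.(f (g h))))) t)
Total redexes: 3

Answer: 3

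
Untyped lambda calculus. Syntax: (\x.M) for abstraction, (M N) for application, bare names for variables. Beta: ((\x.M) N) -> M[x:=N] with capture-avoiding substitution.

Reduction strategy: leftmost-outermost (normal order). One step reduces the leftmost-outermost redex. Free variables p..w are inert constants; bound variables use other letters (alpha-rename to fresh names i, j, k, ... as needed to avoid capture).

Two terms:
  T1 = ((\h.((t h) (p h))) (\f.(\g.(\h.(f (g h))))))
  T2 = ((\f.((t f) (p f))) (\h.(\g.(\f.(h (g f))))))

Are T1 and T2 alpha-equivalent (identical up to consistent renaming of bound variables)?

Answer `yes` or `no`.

Answer: yes

Derivation:
Term 1: ((\h.((t h) (p h))) (\f.(\g.(\h.(f (g h))))))
Term 2: ((\f.((t f) (p f))) (\h.(\g.(\f.(h (g f))))))
Alpha-equivalence: compare structure up to binder renaming.
Result: True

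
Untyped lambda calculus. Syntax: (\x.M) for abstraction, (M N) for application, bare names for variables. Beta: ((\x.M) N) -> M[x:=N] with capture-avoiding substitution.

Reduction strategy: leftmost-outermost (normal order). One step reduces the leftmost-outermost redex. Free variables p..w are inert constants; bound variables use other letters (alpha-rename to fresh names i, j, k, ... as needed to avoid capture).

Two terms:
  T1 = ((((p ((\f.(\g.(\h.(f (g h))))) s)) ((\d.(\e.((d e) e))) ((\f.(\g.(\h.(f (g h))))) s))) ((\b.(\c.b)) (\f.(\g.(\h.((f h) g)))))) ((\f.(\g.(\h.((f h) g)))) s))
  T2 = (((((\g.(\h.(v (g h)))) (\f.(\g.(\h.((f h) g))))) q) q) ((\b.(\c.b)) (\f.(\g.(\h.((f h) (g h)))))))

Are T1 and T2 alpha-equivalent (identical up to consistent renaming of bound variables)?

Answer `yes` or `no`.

Term 1: ((((p ((\f.(\g.(\h.(f (g h))))) s)) ((\d.(\e.((d e) e))) ((\f.(\g.(\h.(f (g h))))) s))) ((\b.(\c.b)) (\f.(\g.(\h.((f h) g)))))) ((\f.(\g.(\h.((f h) g)))) s))
Term 2: (((((\g.(\h.(v (g h)))) (\f.(\g.(\h.((f h) g))))) q) q) ((\b.(\c.b)) (\f.(\g.(\h.((f h) (g h)))))))
Alpha-equivalence: compare structure up to binder renaming.
Result: False

Answer: no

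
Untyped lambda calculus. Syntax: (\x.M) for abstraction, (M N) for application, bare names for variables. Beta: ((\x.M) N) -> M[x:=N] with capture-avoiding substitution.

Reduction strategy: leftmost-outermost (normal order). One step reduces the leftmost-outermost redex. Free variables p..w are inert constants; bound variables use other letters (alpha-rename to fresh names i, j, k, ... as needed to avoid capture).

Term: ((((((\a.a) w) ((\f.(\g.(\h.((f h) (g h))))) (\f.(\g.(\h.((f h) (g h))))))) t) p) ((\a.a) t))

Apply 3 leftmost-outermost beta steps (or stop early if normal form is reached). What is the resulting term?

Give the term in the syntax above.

Step 0: ((((((\a.a) w) ((\f.(\g.(\h.((f h) (g h))))) (\f.(\g.(\h.((f h) (g h))))))) t) p) ((\a.a) t))
Step 1: ((((w ((\f.(\g.(\h.((f h) (g h))))) (\f.(\g.(\h.((f h) (g h))))))) t) p) ((\a.a) t))
Step 2: ((((w (\g.(\h.(((\f.(\g.(\h.((f h) (g h))))) h) (g h))))) t) p) ((\a.a) t))
Step 3: ((((w (\g.(\h.((\g.(\i.((h i) (g i)))) (g h))))) t) p) ((\a.a) t))

Answer: ((((w (\g.(\h.((\g.(\i.((h i) (g i)))) (g h))))) t) p) ((\a.a) t))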